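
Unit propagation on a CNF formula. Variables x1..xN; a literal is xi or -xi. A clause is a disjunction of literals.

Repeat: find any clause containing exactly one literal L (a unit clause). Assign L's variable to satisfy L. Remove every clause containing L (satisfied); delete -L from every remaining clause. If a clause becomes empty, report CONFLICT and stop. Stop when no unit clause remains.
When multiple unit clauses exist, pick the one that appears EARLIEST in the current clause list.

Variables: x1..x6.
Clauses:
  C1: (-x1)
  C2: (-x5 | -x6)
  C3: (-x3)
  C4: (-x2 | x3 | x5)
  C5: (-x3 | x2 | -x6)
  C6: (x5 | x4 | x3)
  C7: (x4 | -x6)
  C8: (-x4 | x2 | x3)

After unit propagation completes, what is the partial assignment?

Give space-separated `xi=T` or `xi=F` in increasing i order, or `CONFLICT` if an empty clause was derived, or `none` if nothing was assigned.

unit clause [-1] forces x1=F; simplify:
  satisfied 1 clause(s); 7 remain; assigned so far: [1]
unit clause [-3] forces x3=F; simplify:
  drop 3 from [-2, 3, 5] -> [-2, 5]
  drop 3 from [5, 4, 3] -> [5, 4]
  drop 3 from [-4, 2, 3] -> [-4, 2]
  satisfied 2 clause(s); 5 remain; assigned so far: [1, 3]

Answer: x1=F x3=F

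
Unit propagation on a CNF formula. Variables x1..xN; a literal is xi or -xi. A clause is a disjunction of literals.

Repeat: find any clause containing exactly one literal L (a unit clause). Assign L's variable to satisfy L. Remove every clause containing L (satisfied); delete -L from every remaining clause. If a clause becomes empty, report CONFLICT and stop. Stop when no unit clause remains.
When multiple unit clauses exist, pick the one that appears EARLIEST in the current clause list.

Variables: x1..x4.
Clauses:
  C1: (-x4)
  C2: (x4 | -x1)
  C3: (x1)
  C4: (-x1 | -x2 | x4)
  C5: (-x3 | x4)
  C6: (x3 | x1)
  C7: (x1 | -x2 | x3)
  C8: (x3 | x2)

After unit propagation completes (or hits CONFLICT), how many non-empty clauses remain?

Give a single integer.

Answer: 4

Derivation:
unit clause [-4] forces x4=F; simplify:
  drop 4 from [4, -1] -> [-1]
  drop 4 from [-1, -2, 4] -> [-1, -2]
  drop 4 from [-3, 4] -> [-3]
  satisfied 1 clause(s); 7 remain; assigned so far: [4]
unit clause [-1] forces x1=F; simplify:
  drop 1 from [1] -> [] (empty!)
  drop 1 from [3, 1] -> [3]
  drop 1 from [1, -2, 3] -> [-2, 3]
  satisfied 2 clause(s); 5 remain; assigned so far: [1, 4]
CONFLICT (empty clause)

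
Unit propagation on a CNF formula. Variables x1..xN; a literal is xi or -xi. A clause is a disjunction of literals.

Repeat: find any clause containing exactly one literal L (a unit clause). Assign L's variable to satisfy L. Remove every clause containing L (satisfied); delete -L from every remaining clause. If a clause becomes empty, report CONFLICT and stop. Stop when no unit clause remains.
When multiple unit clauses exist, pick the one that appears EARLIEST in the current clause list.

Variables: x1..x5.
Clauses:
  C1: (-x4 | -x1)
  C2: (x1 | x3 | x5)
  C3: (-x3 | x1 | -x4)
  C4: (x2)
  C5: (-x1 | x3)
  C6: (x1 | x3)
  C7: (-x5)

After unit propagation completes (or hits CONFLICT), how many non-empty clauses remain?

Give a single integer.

unit clause [2] forces x2=T; simplify:
  satisfied 1 clause(s); 6 remain; assigned so far: [2]
unit clause [-5] forces x5=F; simplify:
  drop 5 from [1, 3, 5] -> [1, 3]
  satisfied 1 clause(s); 5 remain; assigned so far: [2, 5]

Answer: 5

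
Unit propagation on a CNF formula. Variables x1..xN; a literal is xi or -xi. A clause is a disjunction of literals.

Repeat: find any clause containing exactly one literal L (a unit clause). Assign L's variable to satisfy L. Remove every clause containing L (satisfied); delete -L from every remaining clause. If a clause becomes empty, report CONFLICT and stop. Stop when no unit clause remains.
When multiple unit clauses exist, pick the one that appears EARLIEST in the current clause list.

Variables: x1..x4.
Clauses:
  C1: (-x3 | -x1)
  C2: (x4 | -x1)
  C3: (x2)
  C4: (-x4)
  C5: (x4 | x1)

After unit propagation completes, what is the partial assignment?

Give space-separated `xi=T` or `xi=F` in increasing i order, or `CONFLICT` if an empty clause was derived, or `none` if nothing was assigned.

unit clause [2] forces x2=T; simplify:
  satisfied 1 clause(s); 4 remain; assigned so far: [2]
unit clause [-4] forces x4=F; simplify:
  drop 4 from [4, -1] -> [-1]
  drop 4 from [4, 1] -> [1]
  satisfied 1 clause(s); 3 remain; assigned so far: [2, 4]
unit clause [-1] forces x1=F; simplify:
  drop 1 from [1] -> [] (empty!)
  satisfied 2 clause(s); 1 remain; assigned so far: [1, 2, 4]
CONFLICT (empty clause)

Answer: CONFLICT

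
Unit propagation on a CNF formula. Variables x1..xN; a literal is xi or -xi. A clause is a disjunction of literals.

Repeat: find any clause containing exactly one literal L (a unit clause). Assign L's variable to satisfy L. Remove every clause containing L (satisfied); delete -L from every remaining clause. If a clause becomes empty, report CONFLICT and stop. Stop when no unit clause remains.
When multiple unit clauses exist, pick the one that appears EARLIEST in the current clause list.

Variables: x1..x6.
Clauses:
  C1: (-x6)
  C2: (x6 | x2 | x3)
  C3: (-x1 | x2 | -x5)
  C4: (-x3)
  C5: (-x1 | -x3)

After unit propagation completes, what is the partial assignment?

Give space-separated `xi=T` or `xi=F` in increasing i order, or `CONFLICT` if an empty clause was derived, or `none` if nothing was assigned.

Answer: x2=T x3=F x6=F

Derivation:
unit clause [-6] forces x6=F; simplify:
  drop 6 from [6, 2, 3] -> [2, 3]
  satisfied 1 clause(s); 4 remain; assigned so far: [6]
unit clause [-3] forces x3=F; simplify:
  drop 3 from [2, 3] -> [2]
  satisfied 2 clause(s); 2 remain; assigned so far: [3, 6]
unit clause [2] forces x2=T; simplify:
  satisfied 2 clause(s); 0 remain; assigned so far: [2, 3, 6]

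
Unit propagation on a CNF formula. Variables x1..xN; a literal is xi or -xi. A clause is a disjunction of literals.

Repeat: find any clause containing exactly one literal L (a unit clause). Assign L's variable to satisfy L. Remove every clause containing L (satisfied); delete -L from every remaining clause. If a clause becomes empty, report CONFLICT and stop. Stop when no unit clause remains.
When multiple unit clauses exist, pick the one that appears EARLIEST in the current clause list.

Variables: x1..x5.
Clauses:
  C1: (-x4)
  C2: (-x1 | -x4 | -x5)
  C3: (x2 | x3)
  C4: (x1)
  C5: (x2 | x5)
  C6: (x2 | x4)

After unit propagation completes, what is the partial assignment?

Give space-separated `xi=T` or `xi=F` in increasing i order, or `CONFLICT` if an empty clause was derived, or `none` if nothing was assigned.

Answer: x1=T x2=T x4=F

Derivation:
unit clause [-4] forces x4=F; simplify:
  drop 4 from [2, 4] -> [2]
  satisfied 2 clause(s); 4 remain; assigned so far: [4]
unit clause [1] forces x1=T; simplify:
  satisfied 1 clause(s); 3 remain; assigned so far: [1, 4]
unit clause [2] forces x2=T; simplify:
  satisfied 3 clause(s); 0 remain; assigned so far: [1, 2, 4]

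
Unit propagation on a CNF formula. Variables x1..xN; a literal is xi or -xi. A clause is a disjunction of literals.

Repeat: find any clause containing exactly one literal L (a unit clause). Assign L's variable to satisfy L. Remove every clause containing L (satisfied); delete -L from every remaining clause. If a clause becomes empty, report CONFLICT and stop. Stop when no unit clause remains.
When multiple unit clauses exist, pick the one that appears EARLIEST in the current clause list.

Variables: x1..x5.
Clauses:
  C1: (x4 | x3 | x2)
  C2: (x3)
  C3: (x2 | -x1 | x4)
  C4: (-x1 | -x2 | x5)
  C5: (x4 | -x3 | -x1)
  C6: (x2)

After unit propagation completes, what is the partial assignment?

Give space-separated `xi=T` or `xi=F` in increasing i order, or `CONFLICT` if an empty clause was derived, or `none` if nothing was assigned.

Answer: x2=T x3=T

Derivation:
unit clause [3] forces x3=T; simplify:
  drop -3 from [4, -3, -1] -> [4, -1]
  satisfied 2 clause(s); 4 remain; assigned so far: [3]
unit clause [2] forces x2=T; simplify:
  drop -2 from [-1, -2, 5] -> [-1, 5]
  satisfied 2 clause(s); 2 remain; assigned so far: [2, 3]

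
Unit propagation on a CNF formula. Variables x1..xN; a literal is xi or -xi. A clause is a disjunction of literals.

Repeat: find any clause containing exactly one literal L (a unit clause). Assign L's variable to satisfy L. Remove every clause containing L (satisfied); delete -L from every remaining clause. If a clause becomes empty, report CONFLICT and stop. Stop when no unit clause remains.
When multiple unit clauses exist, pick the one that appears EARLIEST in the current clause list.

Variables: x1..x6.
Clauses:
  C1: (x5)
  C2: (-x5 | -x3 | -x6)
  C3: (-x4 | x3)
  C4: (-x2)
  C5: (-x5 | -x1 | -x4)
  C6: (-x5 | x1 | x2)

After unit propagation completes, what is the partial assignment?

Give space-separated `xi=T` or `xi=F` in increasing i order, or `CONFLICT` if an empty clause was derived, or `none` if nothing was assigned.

Answer: x1=T x2=F x4=F x5=T

Derivation:
unit clause [5] forces x5=T; simplify:
  drop -5 from [-5, -3, -6] -> [-3, -6]
  drop -5 from [-5, -1, -4] -> [-1, -4]
  drop -5 from [-5, 1, 2] -> [1, 2]
  satisfied 1 clause(s); 5 remain; assigned so far: [5]
unit clause [-2] forces x2=F; simplify:
  drop 2 from [1, 2] -> [1]
  satisfied 1 clause(s); 4 remain; assigned so far: [2, 5]
unit clause [1] forces x1=T; simplify:
  drop -1 from [-1, -4] -> [-4]
  satisfied 1 clause(s); 3 remain; assigned so far: [1, 2, 5]
unit clause [-4] forces x4=F; simplify:
  satisfied 2 clause(s); 1 remain; assigned so far: [1, 2, 4, 5]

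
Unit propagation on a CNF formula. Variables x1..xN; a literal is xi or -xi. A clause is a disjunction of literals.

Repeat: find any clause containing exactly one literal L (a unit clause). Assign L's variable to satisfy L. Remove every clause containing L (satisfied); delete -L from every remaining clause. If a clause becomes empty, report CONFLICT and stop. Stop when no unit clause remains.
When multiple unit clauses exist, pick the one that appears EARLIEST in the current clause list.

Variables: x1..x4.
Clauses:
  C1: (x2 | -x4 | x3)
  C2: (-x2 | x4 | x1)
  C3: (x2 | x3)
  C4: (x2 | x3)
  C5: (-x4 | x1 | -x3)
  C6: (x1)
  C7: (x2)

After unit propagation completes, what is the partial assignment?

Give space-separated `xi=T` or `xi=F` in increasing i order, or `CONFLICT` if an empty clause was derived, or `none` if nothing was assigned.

Answer: x1=T x2=T

Derivation:
unit clause [1] forces x1=T; simplify:
  satisfied 3 clause(s); 4 remain; assigned so far: [1]
unit clause [2] forces x2=T; simplify:
  satisfied 4 clause(s); 0 remain; assigned so far: [1, 2]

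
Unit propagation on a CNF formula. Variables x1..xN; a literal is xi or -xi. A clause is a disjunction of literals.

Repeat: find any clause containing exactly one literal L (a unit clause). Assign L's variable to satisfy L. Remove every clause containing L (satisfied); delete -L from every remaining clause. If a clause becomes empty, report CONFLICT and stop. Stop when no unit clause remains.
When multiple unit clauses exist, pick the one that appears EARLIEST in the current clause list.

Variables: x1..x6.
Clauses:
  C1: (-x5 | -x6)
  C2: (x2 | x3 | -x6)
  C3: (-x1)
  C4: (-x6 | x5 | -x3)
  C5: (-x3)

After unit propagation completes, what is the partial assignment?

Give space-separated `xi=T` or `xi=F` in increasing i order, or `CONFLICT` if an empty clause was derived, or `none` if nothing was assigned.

unit clause [-1] forces x1=F; simplify:
  satisfied 1 clause(s); 4 remain; assigned so far: [1]
unit clause [-3] forces x3=F; simplify:
  drop 3 from [2, 3, -6] -> [2, -6]
  satisfied 2 clause(s); 2 remain; assigned so far: [1, 3]

Answer: x1=F x3=F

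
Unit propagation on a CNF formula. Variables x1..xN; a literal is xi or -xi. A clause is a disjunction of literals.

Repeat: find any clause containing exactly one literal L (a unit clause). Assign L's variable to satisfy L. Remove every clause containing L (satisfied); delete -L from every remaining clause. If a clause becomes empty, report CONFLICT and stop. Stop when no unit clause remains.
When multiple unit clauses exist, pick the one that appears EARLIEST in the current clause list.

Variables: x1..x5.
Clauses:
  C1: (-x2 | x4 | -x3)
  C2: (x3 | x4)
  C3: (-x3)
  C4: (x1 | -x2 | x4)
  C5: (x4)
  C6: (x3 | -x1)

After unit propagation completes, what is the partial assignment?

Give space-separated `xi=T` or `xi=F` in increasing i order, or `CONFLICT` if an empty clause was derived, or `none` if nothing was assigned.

unit clause [-3] forces x3=F; simplify:
  drop 3 from [3, 4] -> [4]
  drop 3 from [3, -1] -> [-1]
  satisfied 2 clause(s); 4 remain; assigned so far: [3]
unit clause [4] forces x4=T; simplify:
  satisfied 3 clause(s); 1 remain; assigned so far: [3, 4]
unit clause [-1] forces x1=F; simplify:
  satisfied 1 clause(s); 0 remain; assigned so far: [1, 3, 4]

Answer: x1=F x3=F x4=T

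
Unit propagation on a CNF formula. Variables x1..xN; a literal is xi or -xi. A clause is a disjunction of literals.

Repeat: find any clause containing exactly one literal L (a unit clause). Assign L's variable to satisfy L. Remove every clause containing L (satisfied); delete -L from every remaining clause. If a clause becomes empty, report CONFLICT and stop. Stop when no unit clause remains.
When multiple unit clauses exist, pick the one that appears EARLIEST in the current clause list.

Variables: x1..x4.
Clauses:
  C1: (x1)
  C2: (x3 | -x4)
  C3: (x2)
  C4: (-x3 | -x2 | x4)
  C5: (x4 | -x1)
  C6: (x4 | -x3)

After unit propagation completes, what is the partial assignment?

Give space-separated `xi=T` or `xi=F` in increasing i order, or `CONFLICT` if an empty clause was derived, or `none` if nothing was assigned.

Answer: x1=T x2=T x3=T x4=T

Derivation:
unit clause [1] forces x1=T; simplify:
  drop -1 from [4, -1] -> [4]
  satisfied 1 clause(s); 5 remain; assigned so far: [1]
unit clause [2] forces x2=T; simplify:
  drop -2 from [-3, -2, 4] -> [-3, 4]
  satisfied 1 clause(s); 4 remain; assigned so far: [1, 2]
unit clause [4] forces x4=T; simplify:
  drop -4 from [3, -4] -> [3]
  satisfied 3 clause(s); 1 remain; assigned so far: [1, 2, 4]
unit clause [3] forces x3=T; simplify:
  satisfied 1 clause(s); 0 remain; assigned so far: [1, 2, 3, 4]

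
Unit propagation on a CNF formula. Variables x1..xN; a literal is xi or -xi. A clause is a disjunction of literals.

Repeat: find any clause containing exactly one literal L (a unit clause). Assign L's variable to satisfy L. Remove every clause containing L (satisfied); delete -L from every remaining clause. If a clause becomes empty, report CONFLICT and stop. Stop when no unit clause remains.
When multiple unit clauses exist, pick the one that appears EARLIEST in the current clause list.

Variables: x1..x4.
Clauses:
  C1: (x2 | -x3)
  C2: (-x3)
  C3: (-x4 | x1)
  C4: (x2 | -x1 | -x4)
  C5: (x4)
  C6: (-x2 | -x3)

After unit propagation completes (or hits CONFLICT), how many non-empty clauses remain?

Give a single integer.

unit clause [-3] forces x3=F; simplify:
  satisfied 3 clause(s); 3 remain; assigned so far: [3]
unit clause [4] forces x4=T; simplify:
  drop -4 from [-4, 1] -> [1]
  drop -4 from [2, -1, -4] -> [2, -1]
  satisfied 1 clause(s); 2 remain; assigned so far: [3, 4]
unit clause [1] forces x1=T; simplify:
  drop -1 from [2, -1] -> [2]
  satisfied 1 clause(s); 1 remain; assigned so far: [1, 3, 4]
unit clause [2] forces x2=T; simplify:
  satisfied 1 clause(s); 0 remain; assigned so far: [1, 2, 3, 4]

Answer: 0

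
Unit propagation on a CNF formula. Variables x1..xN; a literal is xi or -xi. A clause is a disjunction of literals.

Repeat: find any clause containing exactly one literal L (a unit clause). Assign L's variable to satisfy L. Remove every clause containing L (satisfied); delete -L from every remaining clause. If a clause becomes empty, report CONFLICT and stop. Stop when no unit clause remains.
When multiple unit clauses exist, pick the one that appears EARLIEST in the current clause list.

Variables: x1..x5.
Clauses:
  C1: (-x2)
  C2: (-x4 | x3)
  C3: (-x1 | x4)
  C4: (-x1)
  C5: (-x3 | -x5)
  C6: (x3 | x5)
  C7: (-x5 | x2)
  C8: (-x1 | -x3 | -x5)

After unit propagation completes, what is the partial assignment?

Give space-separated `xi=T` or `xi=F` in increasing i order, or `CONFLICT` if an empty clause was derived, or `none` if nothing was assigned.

Answer: x1=F x2=F x3=T x5=F

Derivation:
unit clause [-2] forces x2=F; simplify:
  drop 2 from [-5, 2] -> [-5]
  satisfied 1 clause(s); 7 remain; assigned so far: [2]
unit clause [-1] forces x1=F; simplify:
  satisfied 3 clause(s); 4 remain; assigned so far: [1, 2]
unit clause [-5] forces x5=F; simplify:
  drop 5 from [3, 5] -> [3]
  satisfied 2 clause(s); 2 remain; assigned so far: [1, 2, 5]
unit clause [3] forces x3=T; simplify:
  satisfied 2 clause(s); 0 remain; assigned so far: [1, 2, 3, 5]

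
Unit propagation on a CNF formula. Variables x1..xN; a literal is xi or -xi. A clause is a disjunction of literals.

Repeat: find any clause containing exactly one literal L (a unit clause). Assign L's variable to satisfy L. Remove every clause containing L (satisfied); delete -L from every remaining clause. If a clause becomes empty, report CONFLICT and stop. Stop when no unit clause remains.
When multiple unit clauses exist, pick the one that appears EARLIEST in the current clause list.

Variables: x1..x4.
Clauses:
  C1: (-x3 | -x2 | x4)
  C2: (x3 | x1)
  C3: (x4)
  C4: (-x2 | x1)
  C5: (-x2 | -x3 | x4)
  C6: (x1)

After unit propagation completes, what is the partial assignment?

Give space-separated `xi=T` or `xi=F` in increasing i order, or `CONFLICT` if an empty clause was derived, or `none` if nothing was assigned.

unit clause [4] forces x4=T; simplify:
  satisfied 3 clause(s); 3 remain; assigned so far: [4]
unit clause [1] forces x1=T; simplify:
  satisfied 3 clause(s); 0 remain; assigned so far: [1, 4]

Answer: x1=T x4=T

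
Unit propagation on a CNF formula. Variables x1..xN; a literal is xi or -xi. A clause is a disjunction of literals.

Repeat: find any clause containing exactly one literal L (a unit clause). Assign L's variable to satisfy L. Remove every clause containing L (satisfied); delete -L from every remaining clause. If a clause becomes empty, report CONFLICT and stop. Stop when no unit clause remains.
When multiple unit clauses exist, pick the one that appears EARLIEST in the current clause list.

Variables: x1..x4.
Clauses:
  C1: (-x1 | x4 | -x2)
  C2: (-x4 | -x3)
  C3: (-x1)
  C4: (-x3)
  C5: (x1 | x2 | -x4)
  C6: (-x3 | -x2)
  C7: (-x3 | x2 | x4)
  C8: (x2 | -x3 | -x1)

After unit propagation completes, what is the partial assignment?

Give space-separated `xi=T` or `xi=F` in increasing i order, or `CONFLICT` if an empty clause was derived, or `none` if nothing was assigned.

Answer: x1=F x3=F

Derivation:
unit clause [-1] forces x1=F; simplify:
  drop 1 from [1, 2, -4] -> [2, -4]
  satisfied 3 clause(s); 5 remain; assigned so far: [1]
unit clause [-3] forces x3=F; simplify:
  satisfied 4 clause(s); 1 remain; assigned so far: [1, 3]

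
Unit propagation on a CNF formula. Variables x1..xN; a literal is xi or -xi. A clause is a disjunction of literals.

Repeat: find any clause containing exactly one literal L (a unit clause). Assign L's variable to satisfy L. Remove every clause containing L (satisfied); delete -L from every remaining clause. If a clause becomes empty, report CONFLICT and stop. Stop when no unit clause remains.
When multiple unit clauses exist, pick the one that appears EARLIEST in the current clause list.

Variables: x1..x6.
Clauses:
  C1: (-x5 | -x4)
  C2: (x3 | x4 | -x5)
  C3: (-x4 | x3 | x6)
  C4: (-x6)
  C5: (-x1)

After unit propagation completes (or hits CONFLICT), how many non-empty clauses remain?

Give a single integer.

Answer: 3

Derivation:
unit clause [-6] forces x6=F; simplify:
  drop 6 from [-4, 3, 6] -> [-4, 3]
  satisfied 1 clause(s); 4 remain; assigned so far: [6]
unit clause [-1] forces x1=F; simplify:
  satisfied 1 clause(s); 3 remain; assigned so far: [1, 6]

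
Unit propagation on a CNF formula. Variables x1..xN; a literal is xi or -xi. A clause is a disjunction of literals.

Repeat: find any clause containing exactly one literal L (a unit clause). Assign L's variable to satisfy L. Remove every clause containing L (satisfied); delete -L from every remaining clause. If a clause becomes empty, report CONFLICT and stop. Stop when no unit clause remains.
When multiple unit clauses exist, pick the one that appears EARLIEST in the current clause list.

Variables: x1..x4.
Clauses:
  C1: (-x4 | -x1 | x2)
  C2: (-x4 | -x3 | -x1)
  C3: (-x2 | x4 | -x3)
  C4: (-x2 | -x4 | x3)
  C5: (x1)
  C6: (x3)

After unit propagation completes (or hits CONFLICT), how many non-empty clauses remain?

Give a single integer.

Answer: 0

Derivation:
unit clause [1] forces x1=T; simplify:
  drop -1 from [-4, -1, 2] -> [-4, 2]
  drop -1 from [-4, -3, -1] -> [-4, -3]
  satisfied 1 clause(s); 5 remain; assigned so far: [1]
unit clause [3] forces x3=T; simplify:
  drop -3 from [-4, -3] -> [-4]
  drop -3 from [-2, 4, -3] -> [-2, 4]
  satisfied 2 clause(s); 3 remain; assigned so far: [1, 3]
unit clause [-4] forces x4=F; simplify:
  drop 4 from [-2, 4] -> [-2]
  satisfied 2 clause(s); 1 remain; assigned so far: [1, 3, 4]
unit clause [-2] forces x2=F; simplify:
  satisfied 1 clause(s); 0 remain; assigned so far: [1, 2, 3, 4]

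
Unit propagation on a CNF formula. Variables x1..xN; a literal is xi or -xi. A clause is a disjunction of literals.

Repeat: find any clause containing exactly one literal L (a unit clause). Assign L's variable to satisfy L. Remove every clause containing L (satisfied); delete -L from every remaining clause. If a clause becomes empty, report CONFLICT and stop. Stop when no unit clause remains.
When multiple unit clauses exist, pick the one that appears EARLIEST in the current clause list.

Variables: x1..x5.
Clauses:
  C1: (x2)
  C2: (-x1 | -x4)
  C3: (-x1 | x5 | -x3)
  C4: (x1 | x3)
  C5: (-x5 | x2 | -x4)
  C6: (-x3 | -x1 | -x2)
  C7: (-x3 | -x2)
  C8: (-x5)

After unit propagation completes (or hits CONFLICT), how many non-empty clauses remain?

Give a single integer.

Answer: 0

Derivation:
unit clause [2] forces x2=T; simplify:
  drop -2 from [-3, -1, -2] -> [-3, -1]
  drop -2 from [-3, -2] -> [-3]
  satisfied 2 clause(s); 6 remain; assigned so far: [2]
unit clause [-3] forces x3=F; simplify:
  drop 3 from [1, 3] -> [1]
  satisfied 3 clause(s); 3 remain; assigned so far: [2, 3]
unit clause [1] forces x1=T; simplify:
  drop -1 from [-1, -4] -> [-4]
  satisfied 1 clause(s); 2 remain; assigned so far: [1, 2, 3]
unit clause [-4] forces x4=F; simplify:
  satisfied 1 clause(s); 1 remain; assigned so far: [1, 2, 3, 4]
unit clause [-5] forces x5=F; simplify:
  satisfied 1 clause(s); 0 remain; assigned so far: [1, 2, 3, 4, 5]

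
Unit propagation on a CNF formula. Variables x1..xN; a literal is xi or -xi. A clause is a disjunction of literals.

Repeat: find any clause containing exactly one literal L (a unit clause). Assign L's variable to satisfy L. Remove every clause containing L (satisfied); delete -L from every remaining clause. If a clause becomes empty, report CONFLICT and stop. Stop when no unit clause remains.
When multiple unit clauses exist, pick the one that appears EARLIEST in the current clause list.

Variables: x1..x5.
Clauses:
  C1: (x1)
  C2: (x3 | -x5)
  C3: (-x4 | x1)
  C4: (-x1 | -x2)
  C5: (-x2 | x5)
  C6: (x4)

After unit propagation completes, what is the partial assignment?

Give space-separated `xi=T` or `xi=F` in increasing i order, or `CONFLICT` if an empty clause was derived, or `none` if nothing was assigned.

unit clause [1] forces x1=T; simplify:
  drop -1 from [-1, -2] -> [-2]
  satisfied 2 clause(s); 4 remain; assigned so far: [1]
unit clause [-2] forces x2=F; simplify:
  satisfied 2 clause(s); 2 remain; assigned so far: [1, 2]
unit clause [4] forces x4=T; simplify:
  satisfied 1 clause(s); 1 remain; assigned so far: [1, 2, 4]

Answer: x1=T x2=F x4=T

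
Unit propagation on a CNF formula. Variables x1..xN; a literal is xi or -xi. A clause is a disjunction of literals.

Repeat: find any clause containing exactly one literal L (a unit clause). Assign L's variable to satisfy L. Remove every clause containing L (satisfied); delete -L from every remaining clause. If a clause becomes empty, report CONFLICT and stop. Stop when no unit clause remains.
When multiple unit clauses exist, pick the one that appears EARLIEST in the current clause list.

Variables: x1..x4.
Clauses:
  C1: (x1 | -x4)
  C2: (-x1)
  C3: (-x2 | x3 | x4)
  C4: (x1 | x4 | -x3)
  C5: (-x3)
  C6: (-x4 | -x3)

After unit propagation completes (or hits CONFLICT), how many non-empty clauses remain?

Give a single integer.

unit clause [-1] forces x1=F; simplify:
  drop 1 from [1, -4] -> [-4]
  drop 1 from [1, 4, -3] -> [4, -3]
  satisfied 1 clause(s); 5 remain; assigned so far: [1]
unit clause [-4] forces x4=F; simplify:
  drop 4 from [-2, 3, 4] -> [-2, 3]
  drop 4 from [4, -3] -> [-3]
  satisfied 2 clause(s); 3 remain; assigned so far: [1, 4]
unit clause [-3] forces x3=F; simplify:
  drop 3 from [-2, 3] -> [-2]
  satisfied 2 clause(s); 1 remain; assigned so far: [1, 3, 4]
unit clause [-2] forces x2=F; simplify:
  satisfied 1 clause(s); 0 remain; assigned so far: [1, 2, 3, 4]

Answer: 0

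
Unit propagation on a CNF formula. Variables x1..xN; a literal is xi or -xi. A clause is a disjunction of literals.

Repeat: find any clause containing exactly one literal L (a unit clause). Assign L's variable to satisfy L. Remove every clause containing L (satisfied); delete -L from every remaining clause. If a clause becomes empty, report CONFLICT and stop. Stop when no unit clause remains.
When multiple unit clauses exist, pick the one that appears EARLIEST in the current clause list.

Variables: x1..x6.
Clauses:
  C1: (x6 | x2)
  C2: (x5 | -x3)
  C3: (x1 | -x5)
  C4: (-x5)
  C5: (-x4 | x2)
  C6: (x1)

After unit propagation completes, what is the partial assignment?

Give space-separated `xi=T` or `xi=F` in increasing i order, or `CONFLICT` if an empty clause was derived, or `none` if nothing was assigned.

Answer: x1=T x3=F x5=F

Derivation:
unit clause [-5] forces x5=F; simplify:
  drop 5 from [5, -3] -> [-3]
  satisfied 2 clause(s); 4 remain; assigned so far: [5]
unit clause [-3] forces x3=F; simplify:
  satisfied 1 clause(s); 3 remain; assigned so far: [3, 5]
unit clause [1] forces x1=T; simplify:
  satisfied 1 clause(s); 2 remain; assigned so far: [1, 3, 5]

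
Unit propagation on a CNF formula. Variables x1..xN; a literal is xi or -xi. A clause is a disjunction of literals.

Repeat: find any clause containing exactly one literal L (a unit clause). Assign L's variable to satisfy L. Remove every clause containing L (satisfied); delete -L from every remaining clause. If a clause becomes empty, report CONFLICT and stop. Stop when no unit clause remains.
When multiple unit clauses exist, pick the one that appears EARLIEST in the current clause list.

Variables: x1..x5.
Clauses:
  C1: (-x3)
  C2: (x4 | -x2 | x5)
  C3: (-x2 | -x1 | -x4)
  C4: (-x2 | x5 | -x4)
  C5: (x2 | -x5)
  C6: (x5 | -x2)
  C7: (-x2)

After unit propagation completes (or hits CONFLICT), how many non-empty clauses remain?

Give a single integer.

unit clause [-3] forces x3=F; simplify:
  satisfied 1 clause(s); 6 remain; assigned so far: [3]
unit clause [-2] forces x2=F; simplify:
  drop 2 from [2, -5] -> [-5]
  satisfied 5 clause(s); 1 remain; assigned so far: [2, 3]
unit clause [-5] forces x5=F; simplify:
  satisfied 1 clause(s); 0 remain; assigned so far: [2, 3, 5]

Answer: 0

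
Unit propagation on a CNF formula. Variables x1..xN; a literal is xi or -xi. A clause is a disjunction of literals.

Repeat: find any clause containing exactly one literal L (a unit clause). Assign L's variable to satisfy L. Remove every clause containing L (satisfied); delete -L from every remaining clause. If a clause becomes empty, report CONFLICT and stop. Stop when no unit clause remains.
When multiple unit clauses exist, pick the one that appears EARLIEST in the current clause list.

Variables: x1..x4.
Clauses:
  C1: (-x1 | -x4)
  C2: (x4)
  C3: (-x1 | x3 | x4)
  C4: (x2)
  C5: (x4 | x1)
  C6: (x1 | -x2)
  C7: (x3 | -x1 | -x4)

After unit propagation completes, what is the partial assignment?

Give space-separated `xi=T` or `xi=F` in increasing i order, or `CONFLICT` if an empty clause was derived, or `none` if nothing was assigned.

unit clause [4] forces x4=T; simplify:
  drop -4 from [-1, -4] -> [-1]
  drop -4 from [3, -1, -4] -> [3, -1]
  satisfied 3 clause(s); 4 remain; assigned so far: [4]
unit clause [-1] forces x1=F; simplify:
  drop 1 from [1, -2] -> [-2]
  satisfied 2 clause(s); 2 remain; assigned so far: [1, 4]
unit clause [2] forces x2=T; simplify:
  drop -2 from [-2] -> [] (empty!)
  satisfied 1 clause(s); 1 remain; assigned so far: [1, 2, 4]
CONFLICT (empty clause)

Answer: CONFLICT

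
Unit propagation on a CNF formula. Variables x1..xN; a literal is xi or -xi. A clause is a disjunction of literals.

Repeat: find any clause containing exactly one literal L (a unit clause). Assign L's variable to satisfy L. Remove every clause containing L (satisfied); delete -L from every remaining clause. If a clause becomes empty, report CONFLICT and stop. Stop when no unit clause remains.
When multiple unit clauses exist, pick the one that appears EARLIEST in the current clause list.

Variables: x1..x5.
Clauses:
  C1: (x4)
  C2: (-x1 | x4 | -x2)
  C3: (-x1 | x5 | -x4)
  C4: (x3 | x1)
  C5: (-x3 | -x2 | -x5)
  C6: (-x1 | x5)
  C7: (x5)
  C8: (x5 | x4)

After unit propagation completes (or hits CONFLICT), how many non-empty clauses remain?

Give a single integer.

unit clause [4] forces x4=T; simplify:
  drop -4 from [-1, 5, -4] -> [-1, 5]
  satisfied 3 clause(s); 5 remain; assigned so far: [4]
unit clause [5] forces x5=T; simplify:
  drop -5 from [-3, -2, -5] -> [-3, -2]
  satisfied 3 clause(s); 2 remain; assigned so far: [4, 5]

Answer: 2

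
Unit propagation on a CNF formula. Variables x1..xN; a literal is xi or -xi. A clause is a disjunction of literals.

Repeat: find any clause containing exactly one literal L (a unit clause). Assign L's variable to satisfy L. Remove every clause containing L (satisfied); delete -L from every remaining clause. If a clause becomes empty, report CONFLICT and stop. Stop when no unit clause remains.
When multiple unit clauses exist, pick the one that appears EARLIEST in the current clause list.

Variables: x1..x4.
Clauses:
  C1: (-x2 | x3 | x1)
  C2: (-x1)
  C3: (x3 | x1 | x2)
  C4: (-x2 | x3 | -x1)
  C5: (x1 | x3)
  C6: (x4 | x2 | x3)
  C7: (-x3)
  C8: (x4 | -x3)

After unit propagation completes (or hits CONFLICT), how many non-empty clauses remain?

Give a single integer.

unit clause [-1] forces x1=F; simplify:
  drop 1 from [-2, 3, 1] -> [-2, 3]
  drop 1 from [3, 1, 2] -> [3, 2]
  drop 1 from [1, 3] -> [3]
  satisfied 2 clause(s); 6 remain; assigned so far: [1]
unit clause [3] forces x3=T; simplify:
  drop -3 from [-3] -> [] (empty!)
  drop -3 from [4, -3] -> [4]
  satisfied 4 clause(s); 2 remain; assigned so far: [1, 3]
CONFLICT (empty clause)

Answer: 1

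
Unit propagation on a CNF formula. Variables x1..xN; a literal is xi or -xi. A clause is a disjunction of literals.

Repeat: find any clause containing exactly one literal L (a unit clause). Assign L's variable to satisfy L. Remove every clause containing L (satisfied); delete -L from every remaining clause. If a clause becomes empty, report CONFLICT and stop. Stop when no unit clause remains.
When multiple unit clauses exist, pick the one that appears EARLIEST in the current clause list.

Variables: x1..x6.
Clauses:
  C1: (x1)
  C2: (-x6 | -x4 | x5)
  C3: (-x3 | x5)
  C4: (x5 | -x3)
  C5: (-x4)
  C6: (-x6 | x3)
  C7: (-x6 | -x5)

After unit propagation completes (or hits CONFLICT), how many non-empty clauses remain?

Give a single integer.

unit clause [1] forces x1=T; simplify:
  satisfied 1 clause(s); 6 remain; assigned so far: [1]
unit clause [-4] forces x4=F; simplify:
  satisfied 2 clause(s); 4 remain; assigned so far: [1, 4]

Answer: 4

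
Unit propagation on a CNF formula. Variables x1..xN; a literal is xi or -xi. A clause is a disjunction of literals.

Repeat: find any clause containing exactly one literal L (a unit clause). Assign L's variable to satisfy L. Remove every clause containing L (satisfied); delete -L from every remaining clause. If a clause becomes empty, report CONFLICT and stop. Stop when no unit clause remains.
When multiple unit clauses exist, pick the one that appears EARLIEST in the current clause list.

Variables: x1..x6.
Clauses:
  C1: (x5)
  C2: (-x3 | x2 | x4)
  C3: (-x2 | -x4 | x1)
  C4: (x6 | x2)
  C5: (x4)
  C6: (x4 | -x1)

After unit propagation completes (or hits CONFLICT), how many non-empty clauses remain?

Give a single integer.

Answer: 2

Derivation:
unit clause [5] forces x5=T; simplify:
  satisfied 1 clause(s); 5 remain; assigned so far: [5]
unit clause [4] forces x4=T; simplify:
  drop -4 from [-2, -4, 1] -> [-2, 1]
  satisfied 3 clause(s); 2 remain; assigned so far: [4, 5]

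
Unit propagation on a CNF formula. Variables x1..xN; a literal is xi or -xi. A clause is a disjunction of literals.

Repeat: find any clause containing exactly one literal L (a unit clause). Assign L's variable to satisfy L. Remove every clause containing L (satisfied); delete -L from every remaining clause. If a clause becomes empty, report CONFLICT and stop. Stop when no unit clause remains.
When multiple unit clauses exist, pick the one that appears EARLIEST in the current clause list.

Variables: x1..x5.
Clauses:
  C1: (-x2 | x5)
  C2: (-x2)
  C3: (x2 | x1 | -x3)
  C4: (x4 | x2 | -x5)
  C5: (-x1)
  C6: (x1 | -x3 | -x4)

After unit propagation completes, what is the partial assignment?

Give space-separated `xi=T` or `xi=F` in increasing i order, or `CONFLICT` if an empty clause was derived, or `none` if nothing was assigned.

Answer: x1=F x2=F x3=F

Derivation:
unit clause [-2] forces x2=F; simplify:
  drop 2 from [2, 1, -3] -> [1, -3]
  drop 2 from [4, 2, -5] -> [4, -5]
  satisfied 2 clause(s); 4 remain; assigned so far: [2]
unit clause [-1] forces x1=F; simplify:
  drop 1 from [1, -3] -> [-3]
  drop 1 from [1, -3, -4] -> [-3, -4]
  satisfied 1 clause(s); 3 remain; assigned so far: [1, 2]
unit clause [-3] forces x3=F; simplify:
  satisfied 2 clause(s); 1 remain; assigned so far: [1, 2, 3]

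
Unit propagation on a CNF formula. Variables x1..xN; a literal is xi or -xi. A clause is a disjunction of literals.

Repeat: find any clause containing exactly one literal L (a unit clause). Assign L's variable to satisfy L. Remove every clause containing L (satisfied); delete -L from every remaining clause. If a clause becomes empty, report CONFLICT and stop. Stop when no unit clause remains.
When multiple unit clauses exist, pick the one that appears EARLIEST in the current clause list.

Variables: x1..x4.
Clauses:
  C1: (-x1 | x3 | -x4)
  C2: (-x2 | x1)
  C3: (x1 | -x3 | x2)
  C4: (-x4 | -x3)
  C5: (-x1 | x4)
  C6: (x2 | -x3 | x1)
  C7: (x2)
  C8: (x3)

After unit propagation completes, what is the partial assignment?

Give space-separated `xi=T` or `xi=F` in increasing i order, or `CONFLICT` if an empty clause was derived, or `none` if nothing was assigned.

unit clause [2] forces x2=T; simplify:
  drop -2 from [-2, 1] -> [1]
  satisfied 3 clause(s); 5 remain; assigned so far: [2]
unit clause [1] forces x1=T; simplify:
  drop -1 from [-1, 3, -4] -> [3, -4]
  drop -1 from [-1, 4] -> [4]
  satisfied 1 clause(s); 4 remain; assigned so far: [1, 2]
unit clause [4] forces x4=T; simplify:
  drop -4 from [3, -4] -> [3]
  drop -4 from [-4, -3] -> [-3]
  satisfied 1 clause(s); 3 remain; assigned so far: [1, 2, 4]
unit clause [3] forces x3=T; simplify:
  drop -3 from [-3] -> [] (empty!)
  satisfied 2 clause(s); 1 remain; assigned so far: [1, 2, 3, 4]
CONFLICT (empty clause)

Answer: CONFLICT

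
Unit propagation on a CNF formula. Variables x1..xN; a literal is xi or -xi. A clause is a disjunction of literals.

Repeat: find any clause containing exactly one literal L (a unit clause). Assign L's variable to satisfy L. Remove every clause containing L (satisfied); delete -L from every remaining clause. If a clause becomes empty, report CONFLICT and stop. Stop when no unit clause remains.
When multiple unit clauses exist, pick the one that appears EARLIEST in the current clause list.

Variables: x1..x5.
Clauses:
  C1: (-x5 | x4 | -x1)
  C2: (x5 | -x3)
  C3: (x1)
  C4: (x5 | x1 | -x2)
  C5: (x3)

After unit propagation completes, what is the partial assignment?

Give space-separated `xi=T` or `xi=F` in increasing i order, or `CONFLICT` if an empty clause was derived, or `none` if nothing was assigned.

Answer: x1=T x3=T x4=T x5=T

Derivation:
unit clause [1] forces x1=T; simplify:
  drop -1 from [-5, 4, -1] -> [-5, 4]
  satisfied 2 clause(s); 3 remain; assigned so far: [1]
unit clause [3] forces x3=T; simplify:
  drop -3 from [5, -3] -> [5]
  satisfied 1 clause(s); 2 remain; assigned so far: [1, 3]
unit clause [5] forces x5=T; simplify:
  drop -5 from [-5, 4] -> [4]
  satisfied 1 clause(s); 1 remain; assigned so far: [1, 3, 5]
unit clause [4] forces x4=T; simplify:
  satisfied 1 clause(s); 0 remain; assigned so far: [1, 3, 4, 5]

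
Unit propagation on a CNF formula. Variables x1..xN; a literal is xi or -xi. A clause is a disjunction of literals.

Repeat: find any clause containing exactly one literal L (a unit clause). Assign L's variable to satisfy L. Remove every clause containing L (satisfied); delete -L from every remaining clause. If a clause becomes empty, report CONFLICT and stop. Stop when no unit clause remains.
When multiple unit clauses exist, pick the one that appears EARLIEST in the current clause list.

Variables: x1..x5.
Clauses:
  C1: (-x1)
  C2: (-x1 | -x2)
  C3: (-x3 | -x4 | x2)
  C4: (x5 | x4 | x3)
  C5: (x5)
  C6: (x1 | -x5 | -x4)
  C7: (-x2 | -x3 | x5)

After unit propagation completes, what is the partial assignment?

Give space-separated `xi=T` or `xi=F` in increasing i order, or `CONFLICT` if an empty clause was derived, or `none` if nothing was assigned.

Answer: x1=F x4=F x5=T

Derivation:
unit clause [-1] forces x1=F; simplify:
  drop 1 from [1, -5, -4] -> [-5, -4]
  satisfied 2 clause(s); 5 remain; assigned so far: [1]
unit clause [5] forces x5=T; simplify:
  drop -5 from [-5, -4] -> [-4]
  satisfied 3 clause(s); 2 remain; assigned so far: [1, 5]
unit clause [-4] forces x4=F; simplify:
  satisfied 2 clause(s); 0 remain; assigned so far: [1, 4, 5]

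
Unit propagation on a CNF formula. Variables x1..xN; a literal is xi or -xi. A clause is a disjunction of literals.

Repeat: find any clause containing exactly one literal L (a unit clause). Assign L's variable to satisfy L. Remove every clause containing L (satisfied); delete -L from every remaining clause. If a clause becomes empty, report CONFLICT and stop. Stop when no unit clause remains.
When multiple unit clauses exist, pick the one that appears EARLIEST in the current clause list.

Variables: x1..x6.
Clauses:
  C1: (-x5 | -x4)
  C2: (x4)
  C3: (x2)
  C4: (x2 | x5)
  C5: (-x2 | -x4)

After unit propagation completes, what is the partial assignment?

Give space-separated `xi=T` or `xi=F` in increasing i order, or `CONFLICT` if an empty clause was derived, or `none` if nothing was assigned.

unit clause [4] forces x4=T; simplify:
  drop -4 from [-5, -4] -> [-5]
  drop -4 from [-2, -4] -> [-2]
  satisfied 1 clause(s); 4 remain; assigned so far: [4]
unit clause [-5] forces x5=F; simplify:
  drop 5 from [2, 5] -> [2]
  satisfied 1 clause(s); 3 remain; assigned so far: [4, 5]
unit clause [2] forces x2=T; simplify:
  drop -2 from [-2] -> [] (empty!)
  satisfied 2 clause(s); 1 remain; assigned so far: [2, 4, 5]
CONFLICT (empty clause)

Answer: CONFLICT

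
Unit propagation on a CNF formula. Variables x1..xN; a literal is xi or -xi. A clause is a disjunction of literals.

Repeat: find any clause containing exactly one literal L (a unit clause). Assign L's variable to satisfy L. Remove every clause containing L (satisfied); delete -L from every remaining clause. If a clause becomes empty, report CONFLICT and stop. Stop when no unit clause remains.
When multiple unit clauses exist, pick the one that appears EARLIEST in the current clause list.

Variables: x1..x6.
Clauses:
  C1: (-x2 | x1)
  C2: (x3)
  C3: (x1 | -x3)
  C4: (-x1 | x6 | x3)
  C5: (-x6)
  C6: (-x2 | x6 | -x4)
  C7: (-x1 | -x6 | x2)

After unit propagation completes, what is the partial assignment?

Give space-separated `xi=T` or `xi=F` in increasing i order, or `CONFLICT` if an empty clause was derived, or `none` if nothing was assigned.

unit clause [3] forces x3=T; simplify:
  drop -3 from [1, -3] -> [1]
  satisfied 2 clause(s); 5 remain; assigned so far: [3]
unit clause [1] forces x1=T; simplify:
  drop -1 from [-1, -6, 2] -> [-6, 2]
  satisfied 2 clause(s); 3 remain; assigned so far: [1, 3]
unit clause [-6] forces x6=F; simplify:
  drop 6 from [-2, 6, -4] -> [-2, -4]
  satisfied 2 clause(s); 1 remain; assigned so far: [1, 3, 6]

Answer: x1=T x3=T x6=F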